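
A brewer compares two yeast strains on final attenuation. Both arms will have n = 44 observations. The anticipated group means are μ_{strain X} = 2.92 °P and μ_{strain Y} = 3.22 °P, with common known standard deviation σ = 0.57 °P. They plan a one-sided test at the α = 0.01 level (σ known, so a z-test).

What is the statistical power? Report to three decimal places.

Power ≈ 0.557

Standardized effect: d = |μ_{strain X} − μ_{strain Y}| / σ = |2.92 − 3.22| / 0.57 = 0.5263
Noncentrality parameter: λ = d·√(n/2) = 0.5263 × √(44/2) = 2.4686
Critical value for a one-sided test at α = 0.01: z_α = 2.326.
Power = P(Z > 2.326 − λ) = Φ(0.142) = 0.5566.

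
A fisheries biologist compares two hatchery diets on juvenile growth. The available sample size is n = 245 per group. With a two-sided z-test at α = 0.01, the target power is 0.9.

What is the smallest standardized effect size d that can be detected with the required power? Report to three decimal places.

Need Φ(δ − 2.576) = 0.9, so δ = 2.576 + 1.282 = 3.857.
(Lower-tail contribution to power is negligible for δ > 0.)
δ = d·√(n/2) ⇒ d = δ/√(n/2) = 3.857/√(245/2) = 0.3485.

d ≈ 0.349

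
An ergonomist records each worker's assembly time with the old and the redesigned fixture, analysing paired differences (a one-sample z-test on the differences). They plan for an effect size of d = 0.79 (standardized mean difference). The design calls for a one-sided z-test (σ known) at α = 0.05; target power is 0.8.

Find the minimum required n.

n = 10

For power 0.8 need Φ(δ − z_{0.05}) = 0.8, so δ = z_{0.05} + z_{0.20} = 1.645 + 0.842 = 2.486.
δ = d·√n ⇒ n = (δ/d)² = (2.486 / 0.79)² = 9.91.
Round up to the next whole unit.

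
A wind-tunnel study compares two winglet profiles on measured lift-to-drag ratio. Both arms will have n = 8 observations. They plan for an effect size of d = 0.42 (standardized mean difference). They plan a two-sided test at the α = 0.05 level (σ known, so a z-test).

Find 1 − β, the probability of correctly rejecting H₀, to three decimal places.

Power ≈ 0.134

Noncentrality parameter: δ = d·√(n/2) = 0.42 × √(8/2) = 0.8400
Critical value for a two-sided test at α = 0.05: z_{α/2} = 1.960.
Power = Φ(δ − 1.960) + Φ(−δ − 1.960) = Φ(-1.120) + Φ(-2.800) = 0.1314 + 0.0026 = 0.1339.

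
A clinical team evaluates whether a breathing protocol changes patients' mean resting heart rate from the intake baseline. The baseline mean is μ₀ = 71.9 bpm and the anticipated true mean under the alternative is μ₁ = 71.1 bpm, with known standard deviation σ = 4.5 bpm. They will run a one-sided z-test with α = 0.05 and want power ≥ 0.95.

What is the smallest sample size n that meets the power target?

n = 343

Standardized effect: d = |μ₁ − μ₀| / σ = |71.1 − 71.9| / 4.5 = 0.1778
Set Φ(δ − 1.645) = 0.95; then δ − 1.645 = Φ⁻¹(0.95) = 1.645, giving δ = 3.290.
δ = d·√n ⇒ n = (δ/d)² = (3.290 / 0.1778)² = 342.42.
Round up to the next whole unit.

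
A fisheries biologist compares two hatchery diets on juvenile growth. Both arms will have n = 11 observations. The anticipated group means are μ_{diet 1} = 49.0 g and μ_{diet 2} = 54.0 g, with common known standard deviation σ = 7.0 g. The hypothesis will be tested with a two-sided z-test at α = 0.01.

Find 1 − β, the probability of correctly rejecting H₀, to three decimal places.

Standardized effect: d = |μ_{diet 1} − μ_{diet 2}| / σ = |49.0 − 54.0| / 7.0 = 0.7143
Noncentrality parameter: δ = d·√(n/2) = 0.7143 × √(11/2) = 1.6751
Two-sided α = 0.01 → critical value z_{0.005} = 2.576.
Power = Φ(δ − 2.576) + Φ(−δ − 2.576) = Φ(-0.901) + Φ(-4.251) = 0.1839 + 0.0000 = 0.1839.

Power ≈ 0.184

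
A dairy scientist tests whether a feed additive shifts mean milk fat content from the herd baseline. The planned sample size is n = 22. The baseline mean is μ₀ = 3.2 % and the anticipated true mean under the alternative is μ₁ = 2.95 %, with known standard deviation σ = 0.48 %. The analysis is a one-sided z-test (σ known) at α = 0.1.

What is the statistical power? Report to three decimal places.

Standardized effect: d = |μ₁ − μ₀| / σ = |2.95 − 3.2| / 0.48 = 0.5208
Noncentrality parameter: δ = d·√n = 0.5208 × √22 = 2.4429
One-sided α = 0.1 → critical value z_{0.1} = 1.282.
Power = P(Z > 1.282 − δ) = Φ(1.161) = 0.8773.

Power ≈ 0.877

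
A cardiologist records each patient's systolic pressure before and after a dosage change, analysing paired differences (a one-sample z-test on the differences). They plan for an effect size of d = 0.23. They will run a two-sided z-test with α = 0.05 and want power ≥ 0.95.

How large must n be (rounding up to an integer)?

Set Φ(δ − 1.960) = 0.95; then δ − 1.960 = Φ⁻¹(0.95) = 1.645, giving δ = 3.605.
(Ignoring the negligible lower-tail rejection probability gives the usual closed-form inversion.)
δ = d·√n ⇒ n = (δ/d)² = (3.605 / 0.23)² = 245.65.
Rounding up, n = 246.

n = 246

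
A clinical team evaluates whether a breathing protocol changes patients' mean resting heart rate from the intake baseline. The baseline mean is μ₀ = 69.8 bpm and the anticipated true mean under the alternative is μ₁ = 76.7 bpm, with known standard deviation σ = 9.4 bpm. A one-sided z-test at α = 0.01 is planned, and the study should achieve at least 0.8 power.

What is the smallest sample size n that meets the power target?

n = 19

Standardized effect: d = |μ₁ − μ₀| / σ = |76.7 − 69.8| / 9.4 = 0.7340
For power 0.8 need Φ(δ − z_{0.01}) = 0.8, so δ = z_{0.01} + z_{0.20} = 2.326 + 0.842 = 3.168.
δ = d·√n ⇒ n = (δ/d)² = (3.168 / 0.7340)² = 18.63.
Round up to the next whole unit.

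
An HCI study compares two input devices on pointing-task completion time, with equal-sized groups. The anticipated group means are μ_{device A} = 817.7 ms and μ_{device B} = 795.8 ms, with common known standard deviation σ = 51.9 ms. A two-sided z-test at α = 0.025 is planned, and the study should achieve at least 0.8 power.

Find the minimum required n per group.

n = 107 per group

Standardized effect: d = |μ_{device A} − μ_{device B}| / σ = |817.7 − 795.8| / 51.9 = 0.4220
For power 0.8 need Φ(δ − z_{0.0125}) = 0.8, so δ = z_{0.0125} + z_{0.20} = 2.241 + 0.842 = 3.083.
(For δ > 0 the lower-tail rejection region contributes negligibly to power, so the one-term inversion is standard.)
δ = d·√(n/2) ⇒ n = 2(δ/d)² = 2 × (3.083 / 0.4220)² = 106.77.
Rounding up, n = 107 per group.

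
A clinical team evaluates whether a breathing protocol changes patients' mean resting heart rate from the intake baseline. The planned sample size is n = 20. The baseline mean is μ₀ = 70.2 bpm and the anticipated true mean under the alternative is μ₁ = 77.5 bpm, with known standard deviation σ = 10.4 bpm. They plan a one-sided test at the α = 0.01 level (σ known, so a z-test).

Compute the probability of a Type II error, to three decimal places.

Standardized effect: d = |μ₁ − μ₀| / σ = |77.5 − 70.2| / 10.4 = 0.7019
Noncentrality parameter: δ = d·√n = 0.7019 × √20 = 3.1391
Critical value for a one-sided test at α = 0.01: z_α = 2.326.
Power = P(Z > 2.326 − δ) = Φ(0.813) = 0.7918.
Type II error: β = 1 − power = 1 − 0.7918 = 0.2082.

β ≈ 0.208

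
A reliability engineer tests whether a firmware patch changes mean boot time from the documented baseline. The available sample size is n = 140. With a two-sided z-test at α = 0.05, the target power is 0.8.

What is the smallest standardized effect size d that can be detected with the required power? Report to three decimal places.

Required noncentrality: δ = z_{0.025} + z_{0.20} = 1.960 + 0.842 = 2.802.
(Lower-tail contribution to power is negligible for δ > 0.)
δ = d·√n ⇒ d = δ/√n = 2.802/√140 = 0.2368.

d ≈ 0.237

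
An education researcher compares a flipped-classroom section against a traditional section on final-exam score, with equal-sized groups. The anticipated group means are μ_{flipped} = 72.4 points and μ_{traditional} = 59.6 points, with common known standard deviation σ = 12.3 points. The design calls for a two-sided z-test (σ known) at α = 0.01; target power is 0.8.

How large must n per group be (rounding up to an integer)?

Standardized effect: d = |μ_{flipped} − μ_{traditional}| / σ = |72.4 − 59.6| / 12.3 = 1.0407
For power 0.8 need Φ(δ − z_{0.005}) = 0.8, so δ = z_{0.005} + z_{0.20} = 2.576 + 0.842 = 3.417.
(The Φ(−δ − z_{α/2}) term is vanishingly small for δ > 0 and is dropped in the standard sample-size formula.)
δ = d·√(n/2) ⇒ n = 2(δ/d)² = 2 × (3.417 / 1.0407)² = 21.57.
Rounding up, n = 22 per group.

n = 22 per group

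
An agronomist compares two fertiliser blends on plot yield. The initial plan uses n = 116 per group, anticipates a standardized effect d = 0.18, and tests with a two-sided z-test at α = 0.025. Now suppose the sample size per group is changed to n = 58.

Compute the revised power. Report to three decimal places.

With n = 58 per group: δ = d·√(n/2) = 0.18 × √(58/2) = 0.9693. Critical value z_{0.0125} = 2.241.
Revised power = Φ(δ − 2.241) + Φ(−δ − 2.241) = Φ(-1.272) + Φ(-3.211) = 0.1017 + 0.0007 = 0.1023.

Power ≈ 0.102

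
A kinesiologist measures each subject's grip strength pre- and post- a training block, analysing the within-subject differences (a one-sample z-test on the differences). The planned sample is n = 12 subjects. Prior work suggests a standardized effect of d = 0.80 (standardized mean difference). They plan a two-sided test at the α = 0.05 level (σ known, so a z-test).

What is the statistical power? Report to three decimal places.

Power ≈ 0.791

Noncentrality parameter: δ = d·√n = 0.80 × √12 = 2.7713
Critical value for a two-sided test at α = 0.05: z_{α/2} = 1.960.
Power = Φ(δ − 1.960) + Φ(−δ − 1.960) = Φ(0.811) + Φ(-4.731) = 0.7914 + 0.0000 = 0.7914.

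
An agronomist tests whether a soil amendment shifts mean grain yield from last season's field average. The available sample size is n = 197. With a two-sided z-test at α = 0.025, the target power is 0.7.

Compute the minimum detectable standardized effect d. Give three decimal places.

d ≈ 0.197

Required noncentrality: δ = z_{0.0125} + z_{0.30} = 2.241 + 0.524 = 2.766.
(The second rejection-region term Φ(−δ − z_{α/2}) is negligible and dropped.)
δ = d·√n ⇒ d = δ/√n = 2.766/√197 = 0.1971.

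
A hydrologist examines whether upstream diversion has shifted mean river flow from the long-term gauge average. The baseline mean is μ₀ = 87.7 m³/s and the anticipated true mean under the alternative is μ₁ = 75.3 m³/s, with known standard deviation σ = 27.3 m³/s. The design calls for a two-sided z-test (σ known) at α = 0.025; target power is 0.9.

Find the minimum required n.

n = 61

Standardized effect: d = |μ₁ − μ₀| / σ = |75.3 − 87.7| / 27.3 = 0.4542
For power 0.9 need Φ(δ − z_{0.0125}) = 0.9, so δ = z_{0.0125} + z_{0.10} = 2.241 + 1.282 = 3.523.
(For δ > 0 the lower-tail rejection region contributes negligibly to power, so the one-term inversion is standard.)
δ = d·√n ⇒ n = (δ/d)² = (3.523 / 0.4542)² = 60.16.
Rounding up, n = 61.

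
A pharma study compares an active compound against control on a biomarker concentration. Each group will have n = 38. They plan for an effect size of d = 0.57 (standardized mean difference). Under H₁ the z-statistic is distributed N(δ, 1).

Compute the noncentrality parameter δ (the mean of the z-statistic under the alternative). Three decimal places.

δ ≈ 2.485

δ = d·√(n/2) = 0.57 × √(38/2) = 2.4846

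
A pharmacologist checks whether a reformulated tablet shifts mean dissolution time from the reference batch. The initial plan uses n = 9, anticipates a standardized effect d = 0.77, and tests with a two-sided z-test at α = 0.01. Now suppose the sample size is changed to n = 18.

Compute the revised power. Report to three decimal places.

Power ≈ 0.755

With n = 18: δ = d·√n = 0.77 × √18 = 3.2668. Critical value z_{0.005} = 2.576.
Revised power = Φ(δ − 2.576) + Φ(−δ − 2.576) = Φ(0.691) + Φ(-5.843) = 0.7552 + 0.0000 = 0.7552.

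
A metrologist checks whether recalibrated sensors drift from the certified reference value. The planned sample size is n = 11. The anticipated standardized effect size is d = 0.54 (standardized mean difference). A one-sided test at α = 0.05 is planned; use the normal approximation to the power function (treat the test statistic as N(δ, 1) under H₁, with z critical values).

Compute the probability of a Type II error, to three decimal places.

Noncentrality parameter: δ = d·√n = 0.54 × √11 = 1.7910
Critical value for a one-sided test at α = 0.05: z_α = 1.645.
Power = P(Z > 1.645 − δ) = Φ(0.146) = 0.5581.
Type II error: β = 1 − power = 1 − 0.5581 = 0.4419.

β ≈ 0.442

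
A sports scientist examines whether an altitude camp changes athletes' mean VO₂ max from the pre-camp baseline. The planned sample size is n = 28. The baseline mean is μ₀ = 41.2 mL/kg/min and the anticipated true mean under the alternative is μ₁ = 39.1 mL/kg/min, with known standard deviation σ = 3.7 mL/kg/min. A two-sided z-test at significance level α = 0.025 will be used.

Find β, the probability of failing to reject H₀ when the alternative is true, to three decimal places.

Standardized effect: d = |μ₁ − μ₀| / σ = |39.1 − 41.2| / 3.7 = 0.5676
Noncentrality parameter: λ = d·√n = 0.5676 × √28 = 3.0033
Two-sided α = 0.025 → critical value z_{0.0125} = 2.241.
Power = Φ(λ − 2.241) + Φ(−λ − 2.241) = Φ(0.762) + Φ(-5.245) = 0.7769 + 0.0000 = 0.7769.
Type II error: β = 1 − power = 1 − 0.7769 = 0.2231.

β ≈ 0.223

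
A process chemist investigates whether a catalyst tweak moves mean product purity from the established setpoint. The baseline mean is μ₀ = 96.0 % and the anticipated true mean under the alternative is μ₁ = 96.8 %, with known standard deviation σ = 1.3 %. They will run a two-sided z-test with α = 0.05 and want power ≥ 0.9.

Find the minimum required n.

n = 28

Standardized effect: d = |μ₁ − μ₀| / σ = |96.8 − 96.0| / 1.3 = 0.6154
For power 0.9 need Φ(δ − z_{0.025}) = 0.9, so δ = z_{0.025} + z_{0.10} = 1.960 + 1.282 = 3.242.
(Ignoring the negligible lower-tail rejection probability gives the usual closed-form inversion.)
δ = d·√n ⇒ n = (δ/d)² = (3.242 / 0.6154)² = 27.75.
Round up to the next whole unit.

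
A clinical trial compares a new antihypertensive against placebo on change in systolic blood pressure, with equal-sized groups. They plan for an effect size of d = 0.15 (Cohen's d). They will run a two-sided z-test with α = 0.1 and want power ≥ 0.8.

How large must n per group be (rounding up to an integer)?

n = 550 per group

For power 0.8 need Φ(δ − z_{0.05}) = 0.8, so δ = z_{0.05} + z_{0.20} = 1.645 + 0.842 = 2.486.
(The Φ(−δ − z_{α/2}) term is vanishingly small for δ > 0 and is dropped in the standard sample-size formula.)
δ = d·√(n/2) ⇒ n = 2(δ/d)² = 2 × (2.486 / 0.15)² = 549.56.
Round up to the next whole unit.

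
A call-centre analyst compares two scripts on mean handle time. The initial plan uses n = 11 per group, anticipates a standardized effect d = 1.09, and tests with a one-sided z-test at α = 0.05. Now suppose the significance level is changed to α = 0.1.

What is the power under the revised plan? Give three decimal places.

δ = d·√(n/2) = 1.09 × √(11/2) = 2.5563 (unchanged). New critical value: z_{0.1} = 1.282.
Revised power = Φ(δ − 1.282) = Φ(1.275) = 0.8988.

Power ≈ 0.899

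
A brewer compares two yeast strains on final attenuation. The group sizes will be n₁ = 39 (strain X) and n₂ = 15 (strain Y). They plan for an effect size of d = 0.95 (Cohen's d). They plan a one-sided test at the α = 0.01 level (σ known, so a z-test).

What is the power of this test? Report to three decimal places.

Noncentrality parameter: δ = d / √(1/n₁ + 1/n₂) = 0.95 / √(1/39 + 1/15) = 3.1268
Critical value for a one-sided test at α = 0.01: z_α = 2.326.
Power = P(Z > 2.326 − δ) = Φ(0.800) = 0.7883.

Power ≈ 0.788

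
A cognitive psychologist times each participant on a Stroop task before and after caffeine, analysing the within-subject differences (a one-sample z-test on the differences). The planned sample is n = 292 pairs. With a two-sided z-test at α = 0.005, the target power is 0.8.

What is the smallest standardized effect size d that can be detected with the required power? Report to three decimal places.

Required noncentrality: δ = z_{0.0025} + z_{0.20} = 2.807 + 0.842 = 3.649.
(The second rejection-region term Φ(−δ − z_{α/2}) is negligible and dropped.)
δ = d·√n ⇒ d = δ/√n = 3.649/√292 = 0.2135.

d ≈ 0.214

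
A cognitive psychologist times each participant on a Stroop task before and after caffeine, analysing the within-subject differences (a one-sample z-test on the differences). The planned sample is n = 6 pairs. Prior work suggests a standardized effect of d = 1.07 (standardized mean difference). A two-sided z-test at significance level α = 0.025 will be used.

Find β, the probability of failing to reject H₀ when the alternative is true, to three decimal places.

Noncentrality parameter: δ = d·√n = 1.07 × √6 = 2.6210
Two-sided α = 0.025 → critical value z_{0.0125} = 2.241.
Power = Φ(δ − 2.241) + Φ(−δ − 2.241) = Φ(0.380) + Φ(-4.862) = 0.6479 + 0.0000 = 0.6479.
Type II error: β = 1 − power = 1 − 0.6479 = 0.3521.

β ≈ 0.352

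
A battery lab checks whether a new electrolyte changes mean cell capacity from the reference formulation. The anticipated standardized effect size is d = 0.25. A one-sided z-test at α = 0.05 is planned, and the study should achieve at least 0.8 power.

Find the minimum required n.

For power 0.8 need Φ(δ − z_{0.05}) = 0.8, so δ = z_{0.05} + z_{0.20} = 1.645 + 0.842 = 2.486.
δ = d·√n ⇒ n = (δ/d)² = (2.486 / 0.25)² = 98.92.
Rounding up, n = 99.

n = 99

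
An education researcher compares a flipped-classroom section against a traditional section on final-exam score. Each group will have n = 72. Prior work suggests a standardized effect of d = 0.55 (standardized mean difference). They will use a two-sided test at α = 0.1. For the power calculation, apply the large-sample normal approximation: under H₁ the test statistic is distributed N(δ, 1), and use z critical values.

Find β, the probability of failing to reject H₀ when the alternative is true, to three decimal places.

β ≈ 0.049

Noncentrality parameter: δ = d·√(n/2) = 0.55 × √(72/2) = 3.3000
Critical value for a two-sided test at α = 0.1: z_{α/2} = 1.645.
Power = Φ(δ − 1.645) + Φ(−δ − 1.645) = Φ(1.655) + Φ(-4.945) = 0.9511 + 0.0000 = 0.9511.
Type II error: β = 1 − power = 1 − 0.9511 = 0.0489.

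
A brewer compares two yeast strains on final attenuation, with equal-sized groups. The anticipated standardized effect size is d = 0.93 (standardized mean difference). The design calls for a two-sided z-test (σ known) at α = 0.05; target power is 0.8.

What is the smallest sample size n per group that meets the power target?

n = 19 per group

For power 0.8 need Φ(δ − z_{0.025}) = 0.8, so δ = z_{0.025} + z_{0.20} = 1.960 + 0.842 = 2.802.
(The Φ(−δ − z_{α/2}) term is vanishingly small for δ > 0 and is dropped in the standard sample-size formula.)
δ = d·√(n/2) ⇒ n = 2(δ/d)² = 2 × (2.802 / 0.93)² = 18.15.
Round up to the next whole unit.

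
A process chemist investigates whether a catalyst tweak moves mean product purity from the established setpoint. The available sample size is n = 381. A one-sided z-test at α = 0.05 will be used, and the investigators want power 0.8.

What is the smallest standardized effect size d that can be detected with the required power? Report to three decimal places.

d ≈ 0.127

Need Φ(δ − 1.645) = 0.8, so δ = 1.645 + 0.842 = 2.486.
δ = d·√n ⇒ d = δ/√n = 2.486/√381 = 0.1274.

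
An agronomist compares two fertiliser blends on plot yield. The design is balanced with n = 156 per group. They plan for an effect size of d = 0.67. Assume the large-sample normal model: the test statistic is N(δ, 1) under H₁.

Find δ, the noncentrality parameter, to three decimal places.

δ ≈ 5.917

The noncentrality parameter scales effect size by the design's sample-size factor: δ = d·√(n/2) = 0.67 × √(156/2) = 5.9173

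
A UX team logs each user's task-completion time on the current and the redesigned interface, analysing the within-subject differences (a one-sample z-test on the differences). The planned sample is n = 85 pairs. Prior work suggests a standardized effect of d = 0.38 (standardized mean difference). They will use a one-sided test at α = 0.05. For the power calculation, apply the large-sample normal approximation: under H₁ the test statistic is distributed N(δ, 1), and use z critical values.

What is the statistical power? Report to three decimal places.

Noncentrality parameter: δ = d·√n = 0.38 × √85 = 3.5034
Critical value for a one-sided test at α = 0.05: z_α = 1.645.
Power = Φ(δ − 1.645) = Φ(1.859) = 0.9685.

Power ≈ 0.968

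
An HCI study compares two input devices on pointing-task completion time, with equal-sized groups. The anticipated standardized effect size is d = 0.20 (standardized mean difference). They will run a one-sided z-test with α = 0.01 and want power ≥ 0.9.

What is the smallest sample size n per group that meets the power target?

n = 651 per group

For power 0.9 need Φ(δ − z_{0.01}) = 0.9, so δ = z_{0.01} + z_{0.10} = 2.326 + 1.282 = 3.608.
δ = d·√(n/2) ⇒ n = 2(δ/d)² = 2 × (3.608 / 0.20)² = 650.85.
Rounding up, n = 651 per group.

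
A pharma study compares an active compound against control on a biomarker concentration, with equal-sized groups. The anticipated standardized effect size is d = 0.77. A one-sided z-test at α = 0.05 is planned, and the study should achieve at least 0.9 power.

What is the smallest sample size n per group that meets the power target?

n = 29 per group

Set Φ(δ − 1.645) = 0.9; then δ − 1.645 = Φ⁻¹(0.9) = 1.282, giving δ = 2.926.
δ = d·√(n/2) ⇒ n = 2(δ/d)² = 2 × (2.926 / 0.77)² = 28.89.
Rounding up, n = 29 per group.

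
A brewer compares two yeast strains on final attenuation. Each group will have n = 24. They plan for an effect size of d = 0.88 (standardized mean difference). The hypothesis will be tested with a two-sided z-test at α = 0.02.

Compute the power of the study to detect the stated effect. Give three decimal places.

Noncentrality parameter: λ = d·√(n/2) = 0.88 × √(24/2) = 3.0484
Two-sided α = 0.02 → critical value z_{0.01} = 2.326.
Power = Φ(λ − 2.326) + Φ(−λ − 2.326) = Φ(0.722) + Φ(-5.375) = 0.7649 + 0.0000 = 0.7649.

Power ≈ 0.765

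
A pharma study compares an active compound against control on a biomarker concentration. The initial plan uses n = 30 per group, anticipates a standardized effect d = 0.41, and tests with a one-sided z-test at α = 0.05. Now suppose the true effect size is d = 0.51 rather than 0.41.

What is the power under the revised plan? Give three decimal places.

Power ≈ 0.629

With d = 0.51: δ = d·√(n/2) = 0.51 × √(30/2) = 1.9752. Critical value z_{0.05} = 1.645.
Revised power = Φ(δ − 1.645) = Φ(0.330) = 0.6294.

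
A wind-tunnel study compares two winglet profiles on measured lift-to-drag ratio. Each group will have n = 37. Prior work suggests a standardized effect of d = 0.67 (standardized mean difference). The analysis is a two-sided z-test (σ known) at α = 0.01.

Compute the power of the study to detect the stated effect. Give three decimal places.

Power ≈ 0.620

Noncentrality parameter: δ = d·√(n/2) = 0.67 × √(37/2) = 2.8818
Critical value for a two-sided test at α = 0.01: z_{α/2} = 2.576.
Power = Φ(δ − 2.576) + Φ(−δ − 2.576) = Φ(0.306) + Φ(-5.458) = 0.6202 + 0.0000 = 0.6202.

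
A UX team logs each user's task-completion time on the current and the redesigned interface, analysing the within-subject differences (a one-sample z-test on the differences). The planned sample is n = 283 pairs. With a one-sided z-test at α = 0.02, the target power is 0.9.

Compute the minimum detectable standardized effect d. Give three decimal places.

d ≈ 0.198

Need Φ(δ − 2.054) = 0.9, so δ = 2.054 + 1.282 = 3.335.
δ = d·√n ⇒ d = δ/√n = 3.335/√283 = 0.1983.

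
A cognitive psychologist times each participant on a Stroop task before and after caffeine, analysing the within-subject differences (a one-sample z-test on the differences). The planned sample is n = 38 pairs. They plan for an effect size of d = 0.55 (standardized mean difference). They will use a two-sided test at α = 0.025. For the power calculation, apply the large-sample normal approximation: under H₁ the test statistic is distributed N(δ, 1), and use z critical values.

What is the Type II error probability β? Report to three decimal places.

β ≈ 0.125

Noncentrality parameter: δ = d·√n = 0.55 × √38 = 3.3904
Two-sided α = 0.025 → critical value z_{0.0125} = 2.241.
Power = Φ(δ − 2.241) + Φ(−δ − 2.241) = Φ(1.149) + Φ(-5.632) = 0.8747 + 0.0000 = 0.8747.
Type II error: β = 1 − power = 1 − 0.8747 = 0.1253.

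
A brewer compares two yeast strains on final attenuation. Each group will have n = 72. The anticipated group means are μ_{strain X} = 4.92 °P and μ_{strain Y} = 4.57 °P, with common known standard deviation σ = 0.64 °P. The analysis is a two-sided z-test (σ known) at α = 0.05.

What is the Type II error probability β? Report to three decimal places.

β ≈ 0.093

Standardized effect: d = |μ_{strain X} − μ_{strain Y}| / σ = |4.92 − 4.57| / 0.64 = 0.5469
Noncentrality parameter: δ = d·√(n/2) = 0.5469 × √(72/2) = 3.2812
Critical value for a two-sided test at α = 0.05: z_{α/2} = 1.960.
Power = Φ(δ − 1.960) + Φ(−δ − 1.960) = Φ(1.321) + Φ(-5.241) = 0.9068 + 0.0000 = 0.9068.
Type II error: β = 1 − power = 1 − 0.9068 = 0.0932.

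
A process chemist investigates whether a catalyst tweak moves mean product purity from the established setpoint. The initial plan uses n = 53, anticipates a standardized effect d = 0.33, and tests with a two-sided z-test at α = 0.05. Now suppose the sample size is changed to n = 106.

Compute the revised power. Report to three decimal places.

With n = 106: δ = d·√n = 0.33 × √106 = 3.3976. Critical value z_{0.025} = 1.960.
Revised power = Φ(δ − 1.960) + Φ(−δ − 1.960) = Φ(1.438) + Φ(-5.358) = 0.9247 + 0.0000 = 0.9247.

Power ≈ 0.925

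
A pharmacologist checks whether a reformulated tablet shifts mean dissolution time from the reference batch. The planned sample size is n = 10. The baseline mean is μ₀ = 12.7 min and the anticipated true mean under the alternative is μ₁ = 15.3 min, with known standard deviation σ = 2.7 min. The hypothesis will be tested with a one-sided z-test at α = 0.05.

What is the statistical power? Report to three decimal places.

Power ≈ 0.919

Standardized effect: d = |μ₁ − μ₀| / σ = |15.3 − 12.7| / 2.7 = 0.9630
Noncentrality parameter: λ = d·√n = 0.9630 × √10 = 3.0452
Critical value for a one-sided test at α = 0.05: z_α = 1.645.
Power = P(Z > 1.645 − λ) = Φ(1.400) = 0.9193.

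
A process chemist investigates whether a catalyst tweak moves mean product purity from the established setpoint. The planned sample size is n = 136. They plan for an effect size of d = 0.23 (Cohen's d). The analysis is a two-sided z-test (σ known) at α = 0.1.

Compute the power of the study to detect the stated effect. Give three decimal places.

Noncentrality parameter: δ = d·√n = 0.23 × √136 = 2.6822
Two-sided α = 0.1 → critical value z_{0.05} = 1.645.
Power = Φ(δ − 1.645) + Φ(−δ − 1.645) = Φ(1.037) + Φ(-4.327) = 0.8502 + 0.0000 = 0.8502.

Power ≈ 0.850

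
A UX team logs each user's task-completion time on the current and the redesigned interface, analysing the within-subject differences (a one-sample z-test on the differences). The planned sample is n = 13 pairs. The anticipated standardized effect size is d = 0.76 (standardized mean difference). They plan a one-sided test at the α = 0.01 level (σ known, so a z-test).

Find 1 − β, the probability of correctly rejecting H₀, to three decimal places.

Noncentrality parameter: δ = d·√n = 0.76 × √13 = 2.7402
Critical value for a one-sided test at α = 0.01: z_α = 2.326.
Power = Φ(δ − 2.326) = Φ(0.414) = 0.6605.

Power ≈ 0.661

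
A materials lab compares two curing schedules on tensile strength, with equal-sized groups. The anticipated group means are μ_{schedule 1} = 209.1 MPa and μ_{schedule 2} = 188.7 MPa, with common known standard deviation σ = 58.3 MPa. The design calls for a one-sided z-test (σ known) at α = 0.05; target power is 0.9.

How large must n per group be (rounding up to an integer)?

Standardized effect: d = |μ_{schedule 1} − μ_{schedule 2}| / σ = |209.1 − 188.7| / 58.3 = 0.3499
For power 0.9 need Φ(δ − z_{0.05}) = 0.9, so δ = z_{0.05} + z_{0.10} = 1.645 + 1.282 = 2.926.
δ = d·√(n/2) ⇒ n = 2(δ/d)² = 2 × (2.926 / 0.3499)² = 139.89.
Round up to the next whole unit.

n = 140 per group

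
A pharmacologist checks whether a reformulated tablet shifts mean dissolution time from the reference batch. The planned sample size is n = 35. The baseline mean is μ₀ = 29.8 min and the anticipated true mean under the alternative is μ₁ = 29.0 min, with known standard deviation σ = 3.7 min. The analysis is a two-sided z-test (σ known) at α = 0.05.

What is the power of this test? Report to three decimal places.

Standardized effect: d = |μ₁ − μ₀| / σ = |29.0 − 29.8| / 3.7 = 0.2162
Noncentrality parameter: δ = d·√n = 0.2162 × √35 = 1.2792
Two-sided α = 0.05 → critical value z_{0.025} = 1.960.
Power = Φ(δ − 1.960) + Φ(−δ − 1.960) = Φ(-0.681) + Φ(-3.239) = 0.2480 + 0.0006 = 0.2486.

Power ≈ 0.249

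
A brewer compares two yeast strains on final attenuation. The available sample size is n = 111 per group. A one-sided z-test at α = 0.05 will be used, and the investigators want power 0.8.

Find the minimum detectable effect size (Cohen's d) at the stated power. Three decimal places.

Required noncentrality: δ = z_{0.05} + z_{0.20} = 1.645 + 0.842 = 2.486.
δ = d·√(n/2) ⇒ d = δ/√(n/2) = 2.486/√(111/2) = 0.3338.

d ≈ 0.334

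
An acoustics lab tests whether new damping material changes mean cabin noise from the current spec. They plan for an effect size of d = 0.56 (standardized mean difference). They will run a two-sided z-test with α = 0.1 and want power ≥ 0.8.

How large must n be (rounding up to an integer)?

Set Φ(δ − 1.645) = 0.8; then δ − 1.645 = Φ⁻¹(0.8) = 0.842, giving δ = 2.486.
(The Φ(−δ − z_{α/2}) term is vanishingly small for δ > 0 and is dropped in the standard sample-size formula.)
δ = d·√n ⇒ n = (δ/d)² = (2.486 / 0.56)² = 19.71.
Round up to the next whole unit.

n = 20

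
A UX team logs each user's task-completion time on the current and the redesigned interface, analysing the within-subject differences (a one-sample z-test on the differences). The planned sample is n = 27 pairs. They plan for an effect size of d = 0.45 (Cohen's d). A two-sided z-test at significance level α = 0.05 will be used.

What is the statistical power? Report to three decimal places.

Power ≈ 0.647

Noncentrality parameter: λ = d·√n = 0.45 × √27 = 2.3383
Critical value for a two-sided test at α = 0.05: z_{α/2} = 1.960.
Power = Φ(λ − 1.960) + Φ(−λ − 1.960) = Φ(0.378) + Φ(-4.298) = 0.6474 + 0.0000 = 0.6474.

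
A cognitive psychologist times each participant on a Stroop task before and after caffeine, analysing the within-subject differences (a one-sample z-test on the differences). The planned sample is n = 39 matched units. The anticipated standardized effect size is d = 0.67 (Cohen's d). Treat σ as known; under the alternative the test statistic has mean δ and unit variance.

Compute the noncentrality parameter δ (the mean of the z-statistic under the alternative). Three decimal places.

δ ≈ 4.184

δ = d·√n = 0.67 × √39 = 4.1841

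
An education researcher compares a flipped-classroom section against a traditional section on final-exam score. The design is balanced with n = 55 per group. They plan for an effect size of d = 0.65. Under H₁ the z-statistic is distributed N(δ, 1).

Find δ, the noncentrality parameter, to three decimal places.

The noncentrality parameter scales effect size by the design's sample-size factor: δ = d·√(n/2) = 0.65 × √(55/2) = 3.4086

δ ≈ 3.409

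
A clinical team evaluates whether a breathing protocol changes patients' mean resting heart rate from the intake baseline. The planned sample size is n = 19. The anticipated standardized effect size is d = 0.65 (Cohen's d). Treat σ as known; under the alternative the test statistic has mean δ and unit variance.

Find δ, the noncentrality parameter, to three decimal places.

The noncentrality parameter scales effect size by the design's sample-size factor: δ = d·√n = 0.65 × √19 = 2.8333

δ ≈ 2.833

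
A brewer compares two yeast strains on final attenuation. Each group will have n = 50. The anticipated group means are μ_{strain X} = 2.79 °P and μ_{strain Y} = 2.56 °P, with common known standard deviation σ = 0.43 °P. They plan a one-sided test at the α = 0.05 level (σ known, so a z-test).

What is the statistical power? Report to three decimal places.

Power ≈ 0.848

Standardized effect: d = |μ_{strain X} − μ_{strain Y}| / σ = |2.79 − 2.56| / 0.43 = 0.5349
Noncentrality parameter: δ = d·√(n/2) = 0.5349 × √(50/2) = 2.6744
Critical value for a one-sided test at α = 0.05: z_α = 1.645.
Power = Φ(δ − 1.645) = Φ(1.030) = 0.8484.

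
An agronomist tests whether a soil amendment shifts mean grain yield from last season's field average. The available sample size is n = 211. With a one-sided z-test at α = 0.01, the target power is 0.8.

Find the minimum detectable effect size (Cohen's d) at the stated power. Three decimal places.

d ≈ 0.218

Need Φ(δ − 2.326) = 0.8, so δ = 2.326 + 0.842 = 3.168.
δ = d·√n ⇒ d = δ/√n = 3.168/√211 = 0.2181.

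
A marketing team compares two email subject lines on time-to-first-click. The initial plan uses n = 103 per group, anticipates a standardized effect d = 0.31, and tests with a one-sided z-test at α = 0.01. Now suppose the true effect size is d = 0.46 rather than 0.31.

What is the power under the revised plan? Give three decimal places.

With d = 0.46: δ = d·√(n/2) = 0.46 × √(103/2) = 3.3011. Critical value z_{0.01} = 2.326.
Revised power = P(Z > 2.326 − δ) = Φ(0.975) = 0.8352.

Power ≈ 0.835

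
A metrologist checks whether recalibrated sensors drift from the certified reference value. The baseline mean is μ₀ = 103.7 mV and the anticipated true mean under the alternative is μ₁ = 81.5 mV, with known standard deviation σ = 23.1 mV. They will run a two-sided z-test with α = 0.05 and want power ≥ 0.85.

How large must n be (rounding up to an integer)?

n = 10

Standardized effect: d = |μ₁ − μ₀| / σ = |81.5 − 103.7| / 23.1 = 0.9610
Set Φ(δ − 1.960) = 0.85; then δ − 1.960 = Φ⁻¹(0.85) = 1.036, giving δ = 2.996.
(The Φ(−δ − z_{α/2}) term is vanishingly small for δ > 0 and is dropped in the standard sample-size formula.)
δ = d·√n ⇒ n = (δ/d)² = (2.996 / 0.9610)² = 9.72.
Round up to the next whole unit.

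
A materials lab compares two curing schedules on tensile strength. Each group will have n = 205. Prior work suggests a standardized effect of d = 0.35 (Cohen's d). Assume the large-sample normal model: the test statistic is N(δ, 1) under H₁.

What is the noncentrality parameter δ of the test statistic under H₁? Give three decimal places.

δ = d·√(n/2) = 0.35 × √(205/2) = 3.5435

δ ≈ 3.543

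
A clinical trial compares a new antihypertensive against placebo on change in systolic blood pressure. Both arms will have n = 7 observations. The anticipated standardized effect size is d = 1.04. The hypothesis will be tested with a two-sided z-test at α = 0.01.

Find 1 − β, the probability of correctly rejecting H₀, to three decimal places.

Power ≈ 0.264

Noncentrality parameter: δ = d·√(n/2) = 1.04 × √(7/2) = 1.9457
Critical value for a two-sided test at α = 0.01: z_{α/2} = 2.576.
Power = Φ(δ − 2.576) + Φ(−δ − 2.576) = Φ(-0.630) + Φ(-4.521) = 0.2643 + 0.0000 = 0.2643.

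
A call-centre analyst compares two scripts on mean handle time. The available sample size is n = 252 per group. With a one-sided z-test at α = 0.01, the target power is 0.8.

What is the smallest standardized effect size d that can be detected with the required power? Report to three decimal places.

d ≈ 0.282

Required noncentrality: δ = z_{0.01} + z_{0.20} = 2.326 + 0.842 = 3.168.
δ = d·√(n/2) ⇒ d = δ/√(n/2) = 3.168/√(252/2) = 0.2822.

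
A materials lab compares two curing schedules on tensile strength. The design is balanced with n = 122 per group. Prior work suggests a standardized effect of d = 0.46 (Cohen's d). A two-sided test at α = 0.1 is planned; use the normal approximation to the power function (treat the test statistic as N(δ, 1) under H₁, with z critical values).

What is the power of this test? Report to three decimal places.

Power ≈ 0.974

Noncentrality parameter: δ = d·√(n/2) = 0.46 × √(122/2) = 3.5927
Two-sided α = 0.1 → critical value z_{0.05} = 1.645.
Power = Φ(δ − 1.645) + Φ(−δ − 1.645) = Φ(1.948) + Φ(-5.238) = 0.9743 + 0.0000 = 0.9743.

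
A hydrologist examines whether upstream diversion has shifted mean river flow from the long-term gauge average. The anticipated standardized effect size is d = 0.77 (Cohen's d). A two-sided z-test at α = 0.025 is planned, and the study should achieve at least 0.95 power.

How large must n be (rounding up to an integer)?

Set Φ(δ − 2.241) = 0.95; then δ − 2.241 = Φ⁻¹(0.95) = 1.645, giving δ = 3.886.
(Ignoring the negligible lower-tail rejection probability gives the usual closed-form inversion.)
δ = d·√n ⇒ n = (δ/d)² = (3.886 / 0.77)² = 25.47.
Round up to the next whole unit.

n = 26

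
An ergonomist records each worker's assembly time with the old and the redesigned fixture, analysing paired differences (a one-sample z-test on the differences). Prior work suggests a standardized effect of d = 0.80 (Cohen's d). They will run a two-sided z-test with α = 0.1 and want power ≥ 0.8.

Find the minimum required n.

For power 0.8 need Φ(δ − z_{0.05}) = 0.8, so δ = z_{0.05} + z_{0.20} = 1.645 + 0.842 = 2.486.
(Ignoring the negligible lower-tail rejection probability gives the usual closed-form inversion.)
δ = d·√n ⇒ n = (δ/d)² = (2.486 / 0.80)² = 9.66.
Round up to the next whole unit.

n = 10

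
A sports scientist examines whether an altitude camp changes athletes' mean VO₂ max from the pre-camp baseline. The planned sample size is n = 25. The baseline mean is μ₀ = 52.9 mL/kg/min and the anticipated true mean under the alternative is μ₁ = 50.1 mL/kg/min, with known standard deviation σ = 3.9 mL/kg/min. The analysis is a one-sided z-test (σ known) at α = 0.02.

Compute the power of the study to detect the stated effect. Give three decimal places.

Power ≈ 0.938

Standardized effect: d = |μ₁ − μ₀| / σ = |50.1 − 52.9| / 3.9 = 0.7179
Noncentrality parameter: δ = d·√n = 0.7179 × √25 = 3.5897
Critical value for a one-sided test at α = 0.02: z_α = 2.054.
Power = P(Z > 2.054 − δ) = Φ(1.536) = 0.9377.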